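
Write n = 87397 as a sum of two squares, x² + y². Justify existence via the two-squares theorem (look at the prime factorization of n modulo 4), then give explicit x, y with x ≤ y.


Step 1: Factor n = 87397 = 17 · 53 · 97.
Step 2: Check the mod-4 condition on each prime factor: 17 ≡ 1 (mod 4), exponent 1; 53 ≡ 1 (mod 4), exponent 1; 97 ≡ 1 (mod 4), exponent 1.
All primes ≡ 3 (mod 4) appear to even exponent (or don't appear), so by the two-squares theorem n IS expressible as a sum of two squares.
Step 3: Build a representation. Here n = 17 · 53 · 97 is a product of primes ≡ 1 (mod 4). Each prime p ≡ 1 (mod 4) is itself a sum of two squares; find a² by testing p − a² for a perfect square:
  17: 17 − 1² = 16 = 4² ⇒ 17 = 1² + 4².
  53: 53 − 1² = 52, 53 − 2² = 49 = 7² ⇒ 53 = 2² + 7².
  97: 97 − 1² = 96, 97 − 2² = 93, 97 − 3² = 88, 97 − 4² = 81 = 9² ⇒ 97 = 4² + 9².
  Combine using the Brahmagupta–Fibonacci identity (a² + b²)(c² + d²) = (ac − bd)² + (ad + bc)² = (ac + bd)² + (ad − bc)²:
  17 · 53 = 901: from (1² + 4²)(2² + 7²), take (1·2 − 4·7, 1·7 + 4·2) = (2 − 28, 7 + 8) = (-26, 15); dropping signs (only squares matter) gives (26, 15); check 26² + 15² = 676 + 225 = 901 ✓.
  901 · 97 = 87397: from (26² + 15²)(4² + 9²), take (26·4 − 15·9, 26·9 + 15·4) = (104 − 135, 234 + 60) = (-31, 294); dropping signs (only squares matter) gives (31, 294); check 31² + 294² = 961 + 86436 = 87397 ✓.
Step 4: Order so x ≤ y and verify: 31² + 294² = 961 + 86436 = 87397 = n. ✓

n = 87397 = 31² + 294² (one valid representation with x ≤ y).


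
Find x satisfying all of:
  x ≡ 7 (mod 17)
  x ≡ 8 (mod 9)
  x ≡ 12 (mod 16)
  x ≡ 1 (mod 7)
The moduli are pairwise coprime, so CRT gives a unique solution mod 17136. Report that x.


Product of moduli M = 17 · 9 · 16 · 7 = 17136.
Merge one congruence at a time:
  Start: x ≡ 7 (mod 17).
  Combine with x ≡ 8 (mod 9); new modulus lcm = 153.
    Write x = 7 + 17·t and substitute into x ≡ 8 (mod 9): 17·t ≡ 8 − 7 = 1 (mod 9).
    Reduce coefficients mod 9: 8·t ≡ 1 (mod 9).
    The inverse of 8 mod 9 is 8 (since 8·8 = 64 = 7·9 + 1), so t ≡ 8·1 = 8 ≡ 8 (mod 9).
    Then x = 7 + 17·8 = 143, valid modulo lcm(17, 9) = 153: x ≡ 143 (mod 153).
  Combine with x ≡ 12 (mod 16); new modulus lcm = 2448.
    Write x = 143 + 153·t and substitute into x ≡ 12 (mod 16): 153·t ≡ 12 − 143 = -131 (mod 16).
    Reduce coefficients mod 16: 9·t ≡ 13 (mod 16).
    The inverse of 9 mod 16 is 9 (since 9·9 = 81 = 5·16 + 1), so t ≡ 9·13 = 117 ≡ 5 (mod 16).
    Then x = 143 + 153·5 = 908, valid modulo lcm(153, 16) = 2448: x ≡ 908 (mod 2448).
  Combine with x ≡ 1 (mod 7); new modulus lcm = 17136.
    Write x = 908 + 2448·t and substitute into x ≡ 1 (mod 7): 2448·t ≡ 1 − 908 = -907 (mod 7).
    Reduce coefficients mod 7: 5·t ≡ 3 (mod 7).
    The inverse of 5 mod 7 is 3 (since 5·3 = 15 = 2·7 + 1), so t ≡ 3·3 = 9 ≡ 2 (mod 7).
    Then x = 908 + 2448·2 = 5804, valid modulo lcm(2448, 7) = 17136: x ≡ 5804 (mod 17136).
Verify against each original: 5804 mod 17 = 7, 5804 mod 9 = 8, 5804 mod 16 = 12, 5804 mod 7 = 1.

x ≡ 5804 (mod 17136).


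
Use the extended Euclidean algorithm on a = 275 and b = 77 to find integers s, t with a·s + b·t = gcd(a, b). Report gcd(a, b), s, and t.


Euclidean algorithm on (275, 77) — divide until remainder is 0:
  275 = 3 · 77 + 44
  77 = 1 · 44 + 33
  44 = 1 · 33 + 11
  33 = 3 · 11 + 0
gcd(275, 77) = 11.
Track Bezout coefficients alongside the remainders: start with r₀ = 275 = a·1 + b·0 (s = 1, t = 0) and r₁ = 77 = a·0 + b·1 (s = 0, t = 1); each new remainder r_{k+1} = r_{k-1} − q_k·r_k inherits s_{k+1} = s_{k-1} − q_k·s_k, t_{k+1} = t_{k-1} − q_k·t_k, so r_k = a·s_k + b·t_k at every step:
  q = 3: r = 44, s = 1 − 3·0 = 1, t = 0 − 3·1 = -3  (check: 275·1 + 77·(-3) = 44)
  q = 1: r = 33, s = 0 − 1·1 = -1, t = 1 − 1·(-3) = 4  (check: 275·(-1) + 77·4 = 33)
  q = 1: r = 11, s = 1 − 1·(-1) = 2, t = -3 − 1·4 = -7  (check: 275·2 + 77·(-7) = 11)
The row with r = 11 (the gcd) gives the Bezout coefficients s = 2, t = -7.
Result: 275 · (2) + 77 · (-7) = 11.

gcd(275, 77) = 11; s = 2, t = -7 (check: 275·2 + 77·(-7) = 11).


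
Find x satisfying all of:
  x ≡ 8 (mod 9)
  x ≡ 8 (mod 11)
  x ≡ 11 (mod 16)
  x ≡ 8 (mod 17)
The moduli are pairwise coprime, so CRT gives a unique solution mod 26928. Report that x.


Product of moduli M = 9 · 11 · 16 · 17 = 26928.
Merge one congruence at a time:
  Start: x ≡ 8 (mod 9).
  Combine with x ≡ 8 (mod 11); new modulus lcm = 99.
    Write x = 8 + 9·t and substitute into x ≡ 8 (mod 11): 9·t ≡ 8 − 8 = 0 (mod 11).
    The inverse of 9 mod 11 is 5 (since 9·5 = 45 = 4·11 + 1), so t ≡ 5·0 = 0 ≡ 0 (mod 11).
    Then x = 8 + 9·0 = 8, valid modulo lcm(9, 11) = 99: x ≡ 8 (mod 99).
  Combine with x ≡ 11 (mod 16); new modulus lcm = 1584.
    Write x = 8 + 99·t and substitute into x ≡ 11 (mod 16): 99·t ≡ 11 − 8 = 3 (mod 16).
    Reduce coefficients mod 16: 3·t ≡ 3 (mod 16).
    The inverse of 3 mod 16 is 11 (since 3·11 = 33 = 2·16 + 1), so t ≡ 11·3 = 33 ≡ 1 (mod 16).
    Then x = 8 + 99·1 = 107, valid modulo lcm(99, 16) = 1584: x ≡ 107 (mod 1584).
  Combine with x ≡ 8 (mod 17); new modulus lcm = 26928.
    Write x = 107 + 1584·t and substitute into x ≡ 8 (mod 17): 1584·t ≡ 8 − 107 = -99 (mod 17).
    Reduce coefficients mod 17: 3·t ≡ 3 (mod 17).
    The inverse of 3 mod 17 is 6 (since 3·6 = 18 = 1·17 + 1), so t ≡ 6·3 = 18 ≡ 1 (mod 17).
    Then x = 107 + 1584·1 = 1691, valid modulo lcm(1584, 17) = 26928: x ≡ 1691 (mod 26928).
Verify against each original: 1691 mod 9 = 8, 1691 mod 11 = 8, 1691 mod 16 = 11, 1691 mod 17 = 8.

x ≡ 1691 (mod 26928).


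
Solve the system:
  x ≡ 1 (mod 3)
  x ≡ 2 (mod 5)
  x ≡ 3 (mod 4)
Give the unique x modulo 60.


Moduli 3, 5, 4 are pairwise coprime; by CRT there is a unique solution modulo M = 3 · 5 · 4 = 60.
Solve pairwise, accumulating the modulus:
  Start with x ≡ 1 (mod 3).
  Combine with x ≡ 2 (mod 5): since gcd(3, 5) = 1, we get a unique residue mod 15.
    Write x = 1 + 3·t and substitute into x ≡ 2 (mod 5): 3·t ≡ 2 − 1 = 1 (mod 5).
    The inverse of 3 mod 5 is 2 (since 3·2 = 6 = 1·5 + 1), so t ≡ 2·1 = 2 ≡ 2 (mod 5).
    Then x = 1 + 3·2 = 7, valid modulo lcm(3, 5) = 15: x ≡ 7 (mod 15).
  Combine with x ≡ 3 (mod 4): since gcd(15, 4) = 1, we get a unique residue mod 60.
    Write x = 7 + 15·t and substitute into x ≡ 3 (mod 4): 15·t ≡ 3 − 7 = -4 (mod 4).
    Reduce coefficients mod 4: 3·t ≡ 0 (mod 4).
    The inverse of 3 mod 4 is 3 (since 3·3 = 9 = 2·4 + 1), so t ≡ 3·0 = 0 ≡ 0 (mod 4).
    Then x = 7 + 15·0 = 7, valid modulo lcm(15, 4) = 60: x ≡ 7 (mod 60).
Verify: 7 mod 3 = 1 ✓, 7 mod 5 = 2 ✓, 7 mod 4 = 3 ✓.

x ≡ 7 (mod 60).


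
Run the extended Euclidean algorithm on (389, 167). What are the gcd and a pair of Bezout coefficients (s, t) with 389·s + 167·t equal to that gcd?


Euclidean algorithm on (389, 167) — divide until remainder is 0:
  389 = 2 · 167 + 55
  167 = 3 · 55 + 2
  55 = 27 · 2 + 1
  2 = 2 · 1 + 0
gcd(389, 167) = 1.
Track Bezout coefficients alongside the remainders: start with r₀ = 389 = a·1 + b·0 (s = 1, t = 0) and r₁ = 167 = a·0 + b·1 (s = 0, t = 1); each new remainder r_{k+1} = r_{k-1} − q_k·r_k inherits s_{k+1} = s_{k-1} − q_k·s_k, t_{k+1} = t_{k-1} − q_k·t_k, so r_k = a·s_k + b·t_k at every step:
  q = 2: r = 55, s = 1 − 2·0 = 1, t = 0 − 2·1 = -2  (check: 389·1 + 167·(-2) = 55)
  q = 3: r = 2, s = 0 − 3·1 = -3, t = 1 − 3·(-2) = 7  (check: 389·(-3) + 167·7 = 2)
  q = 27: r = 1, s = 1 − 27·(-3) = 82, t = -2 − 27·7 = -191  (check: 389·82 + 167·(-191) = 1)
The row with r = 1 (the gcd) gives the Bezout coefficients s = 82, t = -191.
Result: 389 · (82) + 167 · (-191) = 1.

gcd(389, 167) = 1; s = 82, t = -191 (check: 389·82 + 167·(-191) = 1).


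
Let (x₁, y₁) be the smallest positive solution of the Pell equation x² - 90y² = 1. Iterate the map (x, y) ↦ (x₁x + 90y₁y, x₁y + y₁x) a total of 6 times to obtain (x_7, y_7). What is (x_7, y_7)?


Step 1: Find the fundamental solution (x₁, y₁) of x² - 90y² = 1.
  Expand √90 as a continued fraction. a₀ = ⌊√90⌋ = 9; iterate m_{k+1} = d_k·a_k − m_k, d_{k+1} = (90 − m_{k+1}²)/d_k, a_{k+1} = ⌊(a₀ + m_{k+1})/d_{k+1}⌋ (starting m₀ = 0, d₀ = 1), with convergents p_k = a_k·p_{k-1} + p_{k-2}, q_k = a_k·q_{k-1} + q_{k-2} (p₋₁ = 1, q₋₁ = 0):
  k = 0: a₀ = 9; p₀/q₀ = 9/1; p₀² − 90·q₀² = 81 − 90 = -9.
  k = 1: m = 9, d = 9, a = ⌊(9 + 9)/9⌋ = 2; p/q = (2·9 + 1)/(2·1 + 0) = 19/2; p² − 90·q² = 361 − 360 = 1.
  The first convergent with p² − 90·q² = 1 gives the fundamental solution (x₁, y₁) = (19, 2).
Step 2: Apply the recurrence (x_{n+1}, y_{n+1}) = (x₁x_n + 90y₁y_n, x₁y_n + y₁x_n) repeatedly.
  From (x_1, y_1) = (19, 2): x_2 = 19·19 + 90·2·2 = 721; y_2 = 19·2 + 2·19 = 76.
  From (x_2, y_2) = (721, 76): x_3 = 19·721 + 90·2·76 = 27379; y_3 = 19·76 + 2·721 = 2886.
  From (x_3, y_3) = (27379, 2886): x_4 = 19·27379 + 90·2·2886 = 1039681; y_4 = 19·2886 + 2·27379 = 109592.
  From (x_4, y_4) = (1039681, 109592): x_5 = 19·1039681 + 90·2·109592 = 39480499; y_5 = 19·109592 + 2·1039681 = 4161610.
  From (x_5, y_5) = (39480499, 4161610): x_6 = 19·39480499 + 90·2·4161610 = 1499219281; y_6 = 19·4161610 + 2·39480499 = 158031588.
  From (x_6, y_6) = (1499219281, 158031588): x_7 = 19·1499219281 + 90·2·158031588 = 56930852179; y_7 = 19·158031588 + 2·1499219281 = 6001038734.
Step 3: Verify x_7² - 90·y_7² = 3241121929827149048041 - 3241121929827149048040 = 1 (should be 1). ✓

(x_1, y_1) = (19, 2); (x_7, y_7) = (56930852179, 6001038734).


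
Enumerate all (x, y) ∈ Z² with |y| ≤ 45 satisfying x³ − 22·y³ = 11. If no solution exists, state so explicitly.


The equation is x³ - 22y³ = 11. For fixed y, x³ = 22·y³ + 11, so a solution requires the RHS to be a perfect cube.
Strategy: iterate y from -45 to 45, compute RHS = 22·y³ + 11, and check whether it is a (positive or negative) perfect cube.
Check small values of y:
  y = 0: RHS = 11 is not a perfect cube.
  y = 1: RHS = 33 is not a perfect cube.
  y = -1: RHS = -11 is not a perfect cube.
  y = 2: RHS = 187 is not a perfect cube.
  y = -2: RHS = -165 is not a perfect cube.
  y = 3: RHS = 605 is not a perfect cube.
  y = -3: RHS = -583 is not a perfect cube.
Continuing the search up to |y| = 45 finds no solutions either.
No (x, y) in the scanned range satisfies the equation.

No integer solutions with |y| ≤ 45.


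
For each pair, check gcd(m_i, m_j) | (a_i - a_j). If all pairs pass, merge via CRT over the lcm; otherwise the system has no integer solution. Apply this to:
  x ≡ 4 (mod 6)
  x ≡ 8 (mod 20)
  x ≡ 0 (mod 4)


Moduli 6, 20, 4 are not pairwise coprime, so CRT works modulo lcm(m_i) when all pairwise compatibility conditions hold.
Pairwise compatibility: gcd(m_i, m_j) must divide a_i - a_j for every pair.
Merge one congruence at a time:
  Start: x ≡ 4 (mod 6).
  Combine with x ≡ 8 (mod 20): gcd(6, 20) = 2; 8 - 4 = 4, which IS divisible by 2, so compatible.
    Write x = 4 + 6·t and substitute into x ≡ 8 (mod 20): 6·t ≡ 8 − 4 = 4 (mod 20).
    Divide the congruence (and modulus) by g = 2: 3·t ≡ 2 (mod 10).
    The inverse of 3 mod 10 is 7 (since 3·7 = 21 = 2·10 + 1), so t ≡ 7·2 = 14 ≡ 4 (mod 10).
    Then x = 4 + 6·4 = 28, valid modulo lcm(6, 20) = 60: x ≡ 28 (mod 60).
  Combine with x ≡ 0 (mod 4): gcd(60, 4) = 4; 0 - 28 = -28, which IS divisible by 4, so compatible.
    Write x = 28 + 60·t and substitute into x ≡ 0 (mod 4): 60·t ≡ 0 − 28 = -28 (mod 4).
    Divide the congruence (and modulus) by g = 4: 15·t ≡ -7 (mod 1).
    Modulo 1 every t works; take t = 0.
    Then x = 28 + 60·0 = 28, valid modulo lcm(60, 4) = 60: x ≡ 28 (mod 60).
Verify: 28 mod 6 = 4, 28 mod 20 = 8, 28 mod 4 = 0.

x ≡ 28 (mod 60).


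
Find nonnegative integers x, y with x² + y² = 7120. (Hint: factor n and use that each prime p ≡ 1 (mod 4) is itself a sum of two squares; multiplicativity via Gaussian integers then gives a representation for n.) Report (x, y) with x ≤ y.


Step 1: Factor n = 7120 = 2^4 · 5 · 89.
Step 2: Check the mod-4 condition on each prime factor: 2 = 2 (special); 5 ≡ 1 (mod 4), exponent 1; 89 ≡ 1 (mod 4), exponent 1.
All primes ≡ 3 (mod 4) appear to even exponent (or don't appear), so by the two-squares theorem n IS expressible as a sum of two squares.
Step 3: Build a representation. Group n = k² · m with k = 4 and m = 5 · 89 = 445 (a product of primes ≡ 1 (mod 4)); a representation of m scales to one of n via (k·x)² + (k·y)² = k²(x² + y²). Each prime p ≡ 1 (mod 4) is itself a sum of two squares; find a² by testing p − a² for a perfect square:
  5: 5 − 1² = 4 = 2² ⇒ 5 = 1² + 2².
  89: 89 − 1² = 88, 89 − 2² = 85, 89 − 3² = 80, 89 − 4² = 73, 89 − 5² = 64 = 8² ⇒ 89 = 5² + 8².
  Combine using the Brahmagupta–Fibonacci identity (a² + b²)(c² + d²) = (ac − bd)² + (ad + bc)² = (ac + bd)² + (ad − bc)²:
  5 · 89 = 445: from (1² + 2²)(5² + 8²), take (1·5 − 2·8, 1·8 + 2·5) = (5 − 16, 8 + 10) = (-11, 18); dropping signs (only squares matter) gives (11, 18); check 11² + 18² = 121 + 324 = 445 ✓.
  Scale by k = 4: (4·11, 4·18) = (44, 72).
Step 4: Order so x ≤ y and verify: 44² + 72² = 1936 + 5184 = 7120 = n. ✓

n = 7120 = 44² + 72² (one valid representation with x ≤ y).


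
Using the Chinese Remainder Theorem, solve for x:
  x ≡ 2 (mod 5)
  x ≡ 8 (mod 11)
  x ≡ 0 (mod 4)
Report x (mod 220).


Moduli 5, 11, 4 are pairwise coprime; by CRT there is a unique solution modulo M = 5 · 11 · 4 = 220.
Solve pairwise, accumulating the modulus:
  Start with x ≡ 2 (mod 5).
  Combine with x ≡ 8 (mod 11): since gcd(5, 11) = 1, we get a unique residue mod 55.
    Write x = 2 + 5·t and substitute into x ≡ 8 (mod 11): 5·t ≡ 8 − 2 = 6 (mod 11).
    The inverse of 5 mod 11 is 9 (since 5·9 = 45 = 4·11 + 1), so t ≡ 9·6 = 54 ≡ 10 (mod 11).
    Then x = 2 + 5·10 = 52, valid modulo lcm(5, 11) = 55: x ≡ 52 (mod 55).
  Combine with x ≡ 0 (mod 4): since gcd(55, 4) = 1, we get a unique residue mod 220.
    Write x = 52 + 55·t and substitute into x ≡ 0 (mod 4): 55·t ≡ 0 − 52 = -52 (mod 4).
    Reduce coefficients mod 4: 3·t ≡ 0 (mod 4).
    The inverse of 3 mod 4 is 3 (since 3·3 = 9 = 2·4 + 1), so t ≡ 3·0 = 0 ≡ 0 (mod 4).
    Then x = 52 + 55·0 = 52, valid modulo lcm(55, 4) = 220: x ≡ 52 (mod 220).
Verify: 52 mod 5 = 2 ✓, 52 mod 11 = 8 ✓, 52 mod 4 = 0 ✓.

x ≡ 52 (mod 220).


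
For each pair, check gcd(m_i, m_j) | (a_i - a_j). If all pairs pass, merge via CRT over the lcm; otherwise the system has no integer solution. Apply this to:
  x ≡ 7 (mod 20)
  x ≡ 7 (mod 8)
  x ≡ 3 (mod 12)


Moduli 20, 8, 12 are not pairwise coprime, so CRT works modulo lcm(m_i) when all pairwise compatibility conditions hold.
Pairwise compatibility: gcd(m_i, m_j) must divide a_i - a_j for every pair.
Merge one congruence at a time:
  Start: x ≡ 7 (mod 20).
  Combine with x ≡ 7 (mod 8): gcd(20, 8) = 4; 7 - 7 = 0, which IS divisible by 4, so compatible.
    Write x = 7 + 20·t and substitute into x ≡ 7 (mod 8): 20·t ≡ 7 − 7 = 0 (mod 8).
    Divide the congruence (and modulus) by g = 4: 5·t ≡ 0 (mod 2).
    Reduce coefficients mod 2: 1·t ≡ 0 (mod 2).
    So t ≡ 0 (mod 2).
    Then x = 7 + 20·0 = 7, valid modulo lcm(20, 8) = 40: x ≡ 7 (mod 40).
  Combine with x ≡ 3 (mod 12): gcd(40, 12) = 4; 3 - 7 = -4, which IS divisible by 4, so compatible.
    Write x = 7 + 40·t and substitute into x ≡ 3 (mod 12): 40·t ≡ 3 − 7 = -4 (mod 12).
    Divide the congruence (and modulus) by g = 4: 10·t ≡ -1 (mod 3).
    Reduce coefficients mod 3: 1·t ≡ 2 (mod 3).
    So t ≡ 2 (mod 3).
    Then x = 7 + 40·2 = 87, valid modulo lcm(40, 12) = 120: x ≡ 87 (mod 120).
Verify: 87 mod 20 = 7, 87 mod 8 = 7, 87 mod 12 = 3.

x ≡ 87 (mod 120).


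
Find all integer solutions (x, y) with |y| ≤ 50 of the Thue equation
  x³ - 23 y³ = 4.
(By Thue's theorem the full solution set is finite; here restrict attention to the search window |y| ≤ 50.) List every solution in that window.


The equation is x³ - 23y³ = 4. For fixed y, x³ = 23·y³ + 4, so a solution requires the RHS to be a perfect cube.
Strategy: iterate y from -50 to 50, compute RHS = 23·y³ + 4, and check whether it is a (positive or negative) perfect cube.
Check small values of y:
  y = 0: RHS = 4 is not a perfect cube.
  y = 1: RHS = 27 = (3)³ ⇒ x = 3 works.
  y = -1: RHS = -19 is not a perfect cube.
  y = 2: RHS = 188 is not a perfect cube.
  y = -2: RHS = -180 is not a perfect cube.
  y = 3: RHS = 625 is not a perfect cube.
  y = -3: RHS = -617 is not a perfect cube.
Continuing the search up to |y| = 50 finds no further solutions beyond those listed.
Collected solutions: (3, 1).

Solutions (with |y| ≤ 50): (3, 1).


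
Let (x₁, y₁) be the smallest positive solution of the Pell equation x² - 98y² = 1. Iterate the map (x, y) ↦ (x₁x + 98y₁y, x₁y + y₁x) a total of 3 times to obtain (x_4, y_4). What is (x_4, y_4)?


Step 1: Find the fundamental solution (x₁, y₁) of x² - 98y² = 1.
  Expand √98 as a continued fraction. a₀ = ⌊√98⌋ = 9; iterate m_{k+1} = d_k·a_k − m_k, d_{k+1} = (98 − m_{k+1}²)/d_k, a_{k+1} = ⌊(a₀ + m_{k+1})/d_{k+1}⌋ (starting m₀ = 0, d₀ = 1), with convergents p_k = a_k·p_{k-1} + p_{k-2}, q_k = a_k·q_{k-1} + q_{k-2} (p₋₁ = 1, q₋₁ = 0):
  k = 0: a₀ = 9; p₀/q₀ = 9/1; p₀² − 98·q₀² = 81 − 98 = -17.
  k = 1: m = 9, d = 17, a = ⌊(9 + 9)/17⌋ = 1; p/q = (1·9 + 1)/(1·1 + 0) = 10/1; p² − 98·q² = 100 − 98 = 2.
  k = 2: m = 8, d = 2, a = ⌊(9 + 8)/2⌋ = 8; p/q = (8·10 + 9)/(8·1 + 1) = 89/9; p² − 98·q² = 7921 − 7938 = -17.
  k = 3: m = 8, d = 17, a = ⌊(9 + 8)/17⌋ = 1; p/q = (1·89 + 10)/(1·9 + 1) = 99/10; p² − 98·q² = 9801 − 9800 = 1.
  The first convergent with p² − 98·q² = 1 gives the fundamental solution (x₁, y₁) = (99, 10).
Step 2: Apply the recurrence (x_{n+1}, y_{n+1}) = (x₁x_n + 98y₁y_n, x₁y_n + y₁x_n) repeatedly.
  From (x_1, y_1) = (99, 10): x_2 = 99·99 + 98·10·10 = 19601; y_2 = 99·10 + 10·99 = 1980.
  From (x_2, y_2) = (19601, 1980): x_3 = 99·19601 + 98·10·1980 = 3880899; y_3 = 99·1980 + 10·19601 = 392030.
  From (x_3, y_3) = (3880899, 392030): x_4 = 99·3880899 + 98·10·392030 = 768398401; y_4 = 99·392030 + 10·3880899 = 77619960.
Step 3: Verify x_4² - 98·y_4² = 590436102659356801 - 590436102659356800 = 1 (should be 1). ✓

(x_1, y_1) = (99, 10); (x_4, y_4) = (768398401, 77619960).


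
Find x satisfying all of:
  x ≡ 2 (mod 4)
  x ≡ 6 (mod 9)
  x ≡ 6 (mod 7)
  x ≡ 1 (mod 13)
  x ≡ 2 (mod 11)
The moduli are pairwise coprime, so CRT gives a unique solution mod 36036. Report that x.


Product of moduli M = 4 · 9 · 7 · 13 · 11 = 36036.
Merge one congruence at a time:
  Start: x ≡ 2 (mod 4).
  Combine with x ≡ 6 (mod 9); new modulus lcm = 36.
    Write x = 2 + 4·t and substitute into x ≡ 6 (mod 9): 4·t ≡ 6 − 2 = 4 (mod 9).
    The inverse of 4 mod 9 is 7 (since 4·7 = 28 = 3·9 + 1), so t ≡ 7·4 = 28 ≡ 1 (mod 9).
    Then x = 2 + 4·1 = 6, valid modulo lcm(4, 9) = 36: x ≡ 6 (mod 36).
  Combine with x ≡ 6 (mod 7); new modulus lcm = 252.
    Write x = 6 + 36·t and substitute into x ≡ 6 (mod 7): 36·t ≡ 6 − 6 = 0 (mod 7).
    Reduce coefficients mod 7: 1·t ≡ 0 (mod 7).
    So t ≡ 0 (mod 7).
    Then x = 6 + 36·0 = 6, valid modulo lcm(36, 7) = 252: x ≡ 6 (mod 252).
  Combine with x ≡ 1 (mod 13); new modulus lcm = 3276.
    Write x = 6 + 252·t and substitute into x ≡ 1 (mod 13): 252·t ≡ 1 − 6 = -5 (mod 13).
    Reduce coefficients mod 13: 5·t ≡ 8 (mod 13).
    The inverse of 5 mod 13 is 8 (since 5·8 = 40 = 3·13 + 1), so t ≡ 8·8 = 64 ≡ 12 (mod 13).
    Then x = 6 + 252·12 = 3030, valid modulo lcm(252, 13) = 3276: x ≡ 3030 (mod 3276).
  Combine with x ≡ 2 (mod 11); new modulus lcm = 36036.
    Write x = 3030 + 3276·t and substitute into x ≡ 2 (mod 11): 3276·t ≡ 2 − 3030 = -3028 (mod 11).
    Reduce coefficients mod 11: 9·t ≡ 8 (mod 11).
    The inverse of 9 mod 11 is 5 (since 9·5 = 45 = 4·11 + 1), so t ≡ 5·8 = 40 ≡ 7 (mod 11).
    Then x = 3030 + 3276·7 = 25962, valid modulo lcm(3276, 11) = 36036: x ≡ 25962 (mod 36036).
Verify against each original: 25962 mod 4 = 2, 25962 mod 9 = 6, 25962 mod 7 = 6, 25962 mod 13 = 1, 25962 mod 11 = 2.

x ≡ 25962 (mod 36036).


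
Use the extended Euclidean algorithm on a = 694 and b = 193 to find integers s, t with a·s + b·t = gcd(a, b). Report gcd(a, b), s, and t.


Euclidean algorithm on (694, 193) — divide until remainder is 0:
  694 = 3 · 193 + 115
  193 = 1 · 115 + 78
  115 = 1 · 78 + 37
  78 = 2 · 37 + 4
  37 = 9 · 4 + 1
  4 = 4 · 1 + 0
gcd(694, 193) = 1.
Track Bezout coefficients alongside the remainders: start with r₀ = 694 = a·1 + b·0 (s = 1, t = 0) and r₁ = 193 = a·0 + b·1 (s = 0, t = 1); each new remainder r_{k+1} = r_{k-1} − q_k·r_k inherits s_{k+1} = s_{k-1} − q_k·s_k, t_{k+1} = t_{k-1} − q_k·t_k, so r_k = a·s_k + b·t_k at every step:
  q = 3: r = 115, s = 1 − 3·0 = 1, t = 0 − 3·1 = -3  (check: 694·1 + 193·(-3) = 115)
  q = 1: r = 78, s = 0 − 1·1 = -1, t = 1 − 1·(-3) = 4  (check: 694·(-1) + 193·4 = 78)
  q = 1: r = 37, s = 1 − 1·(-1) = 2, t = -3 − 1·4 = -7  (check: 694·2 + 193·(-7) = 37)
  q = 2: r = 4, s = -1 − 2·2 = -5, t = 4 − 2·(-7) = 18  (check: 694·(-5) + 193·18 = 4)
  q = 9: r = 1, s = 2 − 9·(-5) = 47, t = -7 − 9·18 = -169  (check: 694·47 + 193·(-169) = 1)
The row with r = 1 (the gcd) gives the Bezout coefficients s = 47, t = -169.
Result: 694 · (47) + 193 · (-169) = 1.

gcd(694, 193) = 1; s = 47, t = -169 (check: 694·47 + 193·(-169) = 1).


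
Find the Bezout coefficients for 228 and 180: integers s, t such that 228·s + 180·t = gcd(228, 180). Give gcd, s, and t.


Euclidean algorithm on (228, 180) — divide until remainder is 0:
  228 = 1 · 180 + 48
  180 = 3 · 48 + 36
  48 = 1 · 36 + 12
  36 = 3 · 12 + 0
gcd(228, 180) = 12.
Track Bezout coefficients alongside the remainders: start with r₀ = 228 = a·1 + b·0 (s = 1, t = 0) and r₁ = 180 = a·0 + b·1 (s = 0, t = 1); each new remainder r_{k+1} = r_{k-1} − q_k·r_k inherits s_{k+1} = s_{k-1} − q_k·s_k, t_{k+1} = t_{k-1} − q_k·t_k, so r_k = a·s_k + b·t_k at every step:
  q = 1: r = 48, s = 1 − 1·0 = 1, t = 0 − 1·1 = -1  (check: 228·1 + 180·(-1) = 48)
  q = 3: r = 36, s = 0 − 3·1 = -3, t = 1 − 3·(-1) = 4  (check: 228·(-3) + 180·4 = 36)
  q = 1: r = 12, s = 1 − 1·(-3) = 4, t = -1 − 1·4 = -5  (check: 228·4 + 180·(-5) = 12)
The row with r = 12 (the gcd) gives the Bezout coefficients s = 4, t = -5.
Result: 228 · (4) + 180 · (-5) = 12.

gcd(228, 180) = 12; s = 4, t = -5 (check: 228·4 + 180·(-5) = 12).


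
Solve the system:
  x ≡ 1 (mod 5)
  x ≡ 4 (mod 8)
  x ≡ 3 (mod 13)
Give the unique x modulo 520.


Moduli 5, 8, 13 are pairwise coprime; by CRT there is a unique solution modulo M = 5 · 8 · 13 = 520.
Solve pairwise, accumulating the modulus:
  Start with x ≡ 1 (mod 5).
  Combine with x ≡ 4 (mod 8): since gcd(5, 8) = 1, we get a unique residue mod 40.
    Write x = 1 + 5·t and substitute into x ≡ 4 (mod 8): 5·t ≡ 4 − 1 = 3 (mod 8).
    The inverse of 5 mod 8 is 5 (since 5·5 = 25 = 3·8 + 1), so t ≡ 5·3 = 15 ≡ 7 (mod 8).
    Then x = 1 + 5·7 = 36, valid modulo lcm(5, 8) = 40: x ≡ 36 (mod 40).
  Combine with x ≡ 3 (mod 13): since gcd(40, 13) = 1, we get a unique residue mod 520.
    Write x = 36 + 40·t and substitute into x ≡ 3 (mod 13): 40·t ≡ 3 − 36 = -33 (mod 13).
    Reduce coefficients mod 13: 1·t ≡ 6 (mod 13).
    So t ≡ 6 (mod 13).
    Then x = 36 + 40·6 = 276, valid modulo lcm(40, 13) = 520: x ≡ 276 (mod 520).
Verify: 276 mod 5 = 1 ✓, 276 mod 8 = 4 ✓, 276 mod 13 = 3 ✓.

x ≡ 276 (mod 520).


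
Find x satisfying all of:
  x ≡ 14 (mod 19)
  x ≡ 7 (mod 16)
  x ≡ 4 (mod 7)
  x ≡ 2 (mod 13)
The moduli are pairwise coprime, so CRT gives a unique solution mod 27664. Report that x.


Product of moduli M = 19 · 16 · 7 · 13 = 27664.
Merge one congruence at a time:
  Start: x ≡ 14 (mod 19).
  Combine with x ≡ 7 (mod 16); new modulus lcm = 304.
    Write x = 14 + 19·t and substitute into x ≡ 7 (mod 16): 19·t ≡ 7 − 14 = -7 (mod 16).
    Reduce coefficients mod 16: 3·t ≡ 9 (mod 16).
    The inverse of 3 mod 16 is 11 (since 3·11 = 33 = 2·16 + 1), so t ≡ 11·9 = 99 ≡ 3 (mod 16).
    Then x = 14 + 19·3 = 71, valid modulo lcm(19, 16) = 304: x ≡ 71 (mod 304).
  Combine with x ≡ 4 (mod 7); new modulus lcm = 2128.
    Write x = 71 + 304·t and substitute into x ≡ 4 (mod 7): 304·t ≡ 4 − 71 = -67 (mod 7).
    Reduce coefficients mod 7: 3·t ≡ 3 (mod 7).
    The inverse of 3 mod 7 is 5 (since 3·5 = 15 = 2·7 + 1), so t ≡ 5·3 = 15 ≡ 1 (mod 7).
    Then x = 71 + 304·1 = 375, valid modulo lcm(304, 7) = 2128: x ≡ 375 (mod 2128).
  Combine with x ≡ 2 (mod 13); new modulus lcm = 27664.
    Write x = 375 + 2128·t and substitute into x ≡ 2 (mod 13): 2128·t ≡ 2 − 375 = -373 (mod 13).
    Reduce coefficients mod 13: 9·t ≡ 4 (mod 13).
    The inverse of 9 mod 13 is 3 (since 9·3 = 27 = 2·13 + 1), so t ≡ 3·4 = 12 ≡ 12 (mod 13).
    Then x = 375 + 2128·12 = 25911, valid modulo lcm(2128, 13) = 27664: x ≡ 25911 (mod 27664).
Verify against each original: 25911 mod 19 = 14, 25911 mod 16 = 7, 25911 mod 7 = 4, 25911 mod 13 = 2.

x ≡ 25911 (mod 27664).


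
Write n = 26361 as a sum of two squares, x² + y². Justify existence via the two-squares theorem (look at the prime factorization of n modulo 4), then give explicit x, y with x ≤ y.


Step 1: Factor n = 26361 = 3^2 · 29 · 101.
Step 2: Check the mod-4 condition on each prime factor: 3 ≡ 3 (mod 4), exponent 2 (must be even); 29 ≡ 1 (mod 4), exponent 1; 101 ≡ 1 (mod 4), exponent 1.
All primes ≡ 3 (mod 4) appear to even exponent (or don't appear), so by the two-squares theorem n IS expressible as a sum of two squares.
Step 3: Build a representation. Group n = k² · m with k = 3 and m = 29 · 101 = 2929 (a product of primes ≡ 1 (mod 4)); a representation of m scales to one of n via (k·x)² + (k·y)² = k²(x² + y²). Each prime p ≡ 1 (mod 4) is itself a sum of two squares; find a² by testing p − a² for a perfect square:
  29: 29 − 1² = 28, 29 − 2² = 25 = 5² ⇒ 29 = 2² + 5².
  101: 101 − 1² = 100 = 10² ⇒ 101 = 1² + 10².
  Combine using the Brahmagupta–Fibonacci identity (a² + b²)(c² + d²) = (ac − bd)² + (ad + bc)² = (ac + bd)² + (ad − bc)²:
  29 · 101 = 2929: from (2² + 5²)(1² + 10²), take (2·1 − 5·10, 2·10 + 5·1) = (2 − 50, 20 + 5) = (-48, 25); dropping signs (only squares matter) gives (48, 25); check 48² + 25² = 2304 + 625 = 2929 ✓.
  Scale by k = 3: (3·48, 3·25) = (144, 75).
Step 4: Order so x ≤ y and verify: 75² + 144² = 5625 + 20736 = 26361 = n. ✓

n = 26361 = 75² + 144² (one valid representation with x ≤ y).


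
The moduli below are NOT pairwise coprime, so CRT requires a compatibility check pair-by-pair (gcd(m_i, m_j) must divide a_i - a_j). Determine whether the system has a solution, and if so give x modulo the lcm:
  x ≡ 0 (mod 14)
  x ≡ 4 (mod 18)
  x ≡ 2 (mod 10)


Moduli 14, 18, 10 are not pairwise coprime, so CRT works modulo lcm(m_i) when all pairwise compatibility conditions hold.
Pairwise compatibility: gcd(m_i, m_j) must divide a_i - a_j for every pair.
Merge one congruence at a time:
  Start: x ≡ 0 (mod 14).
  Combine with x ≡ 4 (mod 18): gcd(14, 18) = 2; 4 - 0 = 4, which IS divisible by 2, so compatible.
    Write x = 0 + 14·t and substitute into x ≡ 4 (mod 18): 14·t ≡ 4 − 0 = 4 (mod 18).
    Divide the congruence (and modulus) by g = 2: 7·t ≡ 2 (mod 9).
    The inverse of 7 mod 9 is 4 (since 7·4 = 28 = 3·9 + 1), so t ≡ 4·2 = 8 ≡ 8 (mod 9).
    Then x = 0 + 14·8 = 112, valid modulo lcm(14, 18) = 126: x ≡ 112 (mod 126).
  Combine with x ≡ 2 (mod 10): gcd(126, 10) = 2; 2 - 112 = -110, which IS divisible by 2, so compatible.
    Write x = 112 + 126·t and substitute into x ≡ 2 (mod 10): 126·t ≡ 2 − 112 = -110 (mod 10).
    Divide the congruence (and modulus) by g = 2: 63·t ≡ -55 (mod 5).
    Reduce coefficients mod 5: 3·t ≡ 0 (mod 5).
    The inverse of 3 mod 5 is 2 (since 3·2 = 6 = 1·5 + 1), so t ≡ 2·0 = 0 ≡ 0 (mod 5).
    Then x = 112 + 126·0 = 112, valid modulo lcm(126, 10) = 630: x ≡ 112 (mod 630).
Verify: 112 mod 14 = 0, 112 mod 18 = 4, 112 mod 10 = 2.

x ≡ 112 (mod 630).


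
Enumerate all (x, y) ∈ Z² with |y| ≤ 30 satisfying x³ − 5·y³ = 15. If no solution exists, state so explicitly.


The equation is x³ - 5y³ = 15. For fixed y, x³ = 5·y³ + 15, so a solution requires the RHS to be a perfect cube.
Strategy: iterate y from -30 to 30, compute RHS = 5·y³ + 15, and check whether it is a (positive or negative) perfect cube.
Check small values of y:
  y = 0: RHS = 15 is not a perfect cube.
  y = 1: RHS = 20 is not a perfect cube.
  y = -1: RHS = 10 is not a perfect cube.
  y = 2: RHS = 55 is not a perfect cube.
  y = -2: RHS = -25 is not a perfect cube.
  y = 3: RHS = 150 is not a perfect cube.
  y = -3: RHS = -120 is not a perfect cube.
Continuing the search up to |y| = 30 finds no solutions either.
No (x, y) in the scanned range satisfies the equation.

No integer solutions with |y| ≤ 30.


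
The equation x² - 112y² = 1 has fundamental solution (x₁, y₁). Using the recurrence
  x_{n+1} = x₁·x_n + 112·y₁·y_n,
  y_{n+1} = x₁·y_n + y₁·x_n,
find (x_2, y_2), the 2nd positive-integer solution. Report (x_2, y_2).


Step 1: Find the fundamental solution (x₁, y₁) of x² - 112y² = 1.
  Expand √112 as a continued fraction. a₀ = ⌊√112⌋ = 10; iterate m_{k+1} = d_k·a_k − m_k, d_{k+1} = (112 − m_{k+1}²)/d_k, a_{k+1} = ⌊(a₀ + m_{k+1})/d_{k+1}⌋ (starting m₀ = 0, d₀ = 1), with convergents p_k = a_k·p_{k-1} + p_{k-2}, q_k = a_k·q_{k-1} + q_{k-2} (p₋₁ = 1, q₋₁ = 0):
  k = 0: a₀ = 10; p₀/q₀ = 10/1; p₀² − 112·q₀² = 100 − 112 = -12.
  k = 1: m = 10, d = 12, a = ⌊(10 + 10)/12⌋ = 1; p/q = (1·10 + 1)/(1·1 + 0) = 11/1; p² − 112·q² = 121 − 112 = 9.
  k = 2: m = 2, d = 9, a = ⌊(10 + 2)/9⌋ = 1; p/q = (1·11 + 10)/(1·1 + 1) = 21/2; p² − 112·q² = 441 − 448 = -7.
  k = 3: m = 7, d = 7, a = ⌊(10 + 7)/7⌋ = 2; p/q = (2·21 + 11)/(2·2 + 1) = 53/5; p² − 112·q² = 2809 − 2800 = 9.
  k = 4: m = 7, d = 9, a = ⌊(10 + 7)/9⌋ = 1; p/q = (1·53 + 21)/(1·5 + 2) = 74/7; p² − 112·q² = 5476 − 5488 = -12.
  k = 5: m = 2, d = 12, a = ⌊(10 + 2)/12⌋ = 1; p/q = (1·74 + 53)/(1·7 + 5) = 127/12; p² − 112·q² = 16129 − 16128 = 1.
  The first convergent with p² − 112·q² = 1 gives the fundamental solution (x₁, y₁) = (127, 12).
Step 2: Apply the recurrence (x_{n+1}, y_{n+1}) = (x₁x_n + 112y₁y_n, x₁y_n + y₁x_n) repeatedly.
  From (x_1, y_1) = (127, 12): x_2 = 127·127 + 112·12·12 = 32257; y_2 = 127·12 + 12·127 = 3048.
Step 3: Verify x_2² - 112·y_2² = 1040514049 - 1040514048 = 1 (should be 1). ✓

(x_1, y_1) = (127, 12); (x_2, y_2) = (32257, 3048).


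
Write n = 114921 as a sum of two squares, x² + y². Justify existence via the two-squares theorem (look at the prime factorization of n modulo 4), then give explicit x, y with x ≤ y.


Step 1: Factor n = 114921 = 3^2 · 113^2.
Step 2: Check the mod-4 condition on each prime factor: 3 ≡ 3 (mod 4), exponent 2 (must be even); 113 ≡ 1 (mod 4), exponent 2.
All primes ≡ 3 (mod 4) appear to even exponent (or don't appear), so by the two-squares theorem n IS expressible as a sum of two squares.
Step 3: Build a representation. Group n = k² · m with k = 3 and m = 113 · 113 = 12769 (a product of primes ≡ 1 (mod 4)); a representation of m scales to one of n via (k·x)² + (k·y)² = k²(x² + y²). Each prime p ≡ 1 (mod 4) is itself a sum of two squares; find a² by testing p − a² for a perfect square:
  113: 113 − 1² = 112, 113 − 2² = 109, 113 − 3² = 104, 113 − 4² = 97, 113 − 5² = 88, 113 − 6² = 77, 113 − 7² = 64 = 8² ⇒ 113 = 7² + 8².
  Combine using the Brahmagupta–Fibonacci identity (a² + b²)(c² + d²) = (ac − bd)² + (ad + bc)² = (ac + bd)² + (ad − bc)²:
  113 · 113 = 12769: from (7² + 8²)(7² + 8²), take (7·7 − 8·8, 7·8 + 8·7) = (49 − 64, 56 + 56) = (-15, 112); dropping signs (only squares matter) gives (15, 112); check 15² + 112² = 225 + 12544 = 12769 ✓.
  Scale by k = 3: (3·15, 3·112) = (45, 336).
Step 4: Order so x ≤ y and verify: 45² + 336² = 2025 + 112896 = 114921 = n. ✓

n = 114921 = 45² + 336² (one valid representation with x ≤ y).


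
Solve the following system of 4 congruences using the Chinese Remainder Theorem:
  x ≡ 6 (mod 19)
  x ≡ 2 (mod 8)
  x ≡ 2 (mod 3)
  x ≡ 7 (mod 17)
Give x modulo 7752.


Product of moduli M = 19 · 8 · 3 · 17 = 7752.
Merge one congruence at a time:
  Start: x ≡ 6 (mod 19).
  Combine with x ≡ 2 (mod 8); new modulus lcm = 152.
    Write x = 6 + 19·t and substitute into x ≡ 2 (mod 8): 19·t ≡ 2 − 6 = -4 (mod 8).
    Reduce coefficients mod 8: 3·t ≡ 4 (mod 8).
    The inverse of 3 mod 8 is 3 (since 3·3 = 9 = 1·8 + 1), so t ≡ 3·4 = 12 ≡ 4 (mod 8).
    Then x = 6 + 19·4 = 82, valid modulo lcm(19, 8) = 152: x ≡ 82 (mod 152).
  Combine with x ≡ 2 (mod 3); new modulus lcm = 456.
    Write x = 82 + 152·t and substitute into x ≡ 2 (mod 3): 152·t ≡ 2 − 82 = -80 (mod 3).
    Reduce coefficients mod 3: 2·t ≡ 1 (mod 3).
    The inverse of 2 mod 3 is 2 (since 2·2 = 4 = 1·3 + 1), so t ≡ 2·1 = 2 ≡ 2 (mod 3).
    Then x = 82 + 152·2 = 386, valid modulo lcm(152, 3) = 456: x ≡ 386 (mod 456).
  Combine with x ≡ 7 (mod 17); new modulus lcm = 7752.
    Write x = 386 + 456·t and substitute into x ≡ 7 (mod 17): 456·t ≡ 7 − 386 = -379 (mod 17).
    Reduce coefficients mod 17: 14·t ≡ 12 (mod 17).
    The inverse of 14 mod 17 is 11 (since 14·11 = 154 = 9·17 + 1), so t ≡ 11·12 = 132 ≡ 13 (mod 17).
    Then x = 386 + 456·13 = 6314, valid modulo lcm(456, 17) = 7752: x ≡ 6314 (mod 7752).
Verify against each original: 6314 mod 19 = 6, 6314 mod 8 = 2, 6314 mod 3 = 2, 6314 mod 17 = 7.

x ≡ 6314 (mod 7752).


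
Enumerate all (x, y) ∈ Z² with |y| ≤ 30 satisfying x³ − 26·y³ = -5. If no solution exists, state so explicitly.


The equation is x³ - 26y³ = -5. For fixed y, x³ = 26·y³ − 5, so a solution requires the RHS to be a perfect cube.
Strategy: iterate y from -30 to 30, compute RHS = 26·y³ − 5, and check whether it is a (positive or negative) perfect cube.
Check small values of y:
  y = 0: RHS = -5 is not a perfect cube.
  y = 1: RHS = 21 is not a perfect cube.
  y = -1: RHS = -31 is not a perfect cube.
  y = 2: RHS = 203 is not a perfect cube.
  y = -2: RHS = -213 is not a perfect cube.
  y = 3: RHS = 697 is not a perfect cube.
  y = -3: RHS = -707 is not a perfect cube.
Continuing the search up to |y| = 30 finds no solutions either.
No (x, y) in the scanned range satisfies the equation.

No integer solutions with |y| ≤ 30.


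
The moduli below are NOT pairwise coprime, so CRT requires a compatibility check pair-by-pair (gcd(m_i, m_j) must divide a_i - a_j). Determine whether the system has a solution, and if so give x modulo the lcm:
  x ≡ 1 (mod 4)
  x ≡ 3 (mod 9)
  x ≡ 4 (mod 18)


Moduli 4, 9, 18 are not pairwise coprime, so CRT works modulo lcm(m_i) when all pairwise compatibility conditions hold.
Pairwise compatibility: gcd(m_i, m_j) must divide a_i - a_j for every pair.
Merge one congruence at a time:
  Start: x ≡ 1 (mod 4).
  Combine with x ≡ 3 (mod 9): gcd(4, 9) = 1; 3 - 1 = 2, which IS divisible by 1, so compatible.
    Write x = 1 + 4·t and substitute into x ≡ 3 (mod 9): 4·t ≡ 3 − 1 = 2 (mod 9).
    The inverse of 4 mod 9 is 7 (since 4·7 = 28 = 3·9 + 1), so t ≡ 7·2 = 14 ≡ 5 (mod 9).
    Then x = 1 + 4·5 = 21, valid modulo lcm(4, 9) = 36: x ≡ 21 (mod 36).
  Combine with x ≡ 4 (mod 18): gcd(36, 18) = 18, and 4 - 21 = -17 is NOT divisible by 18.
    ⇒ system is inconsistent (no integer solution).

No solution (the system is inconsistent).


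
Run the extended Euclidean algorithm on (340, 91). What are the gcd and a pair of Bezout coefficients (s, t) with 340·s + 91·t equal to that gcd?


Euclidean algorithm on (340, 91) — divide until remainder is 0:
  340 = 3 · 91 + 67
  91 = 1 · 67 + 24
  67 = 2 · 24 + 19
  24 = 1 · 19 + 5
  19 = 3 · 5 + 4
  5 = 1 · 4 + 1
  4 = 4 · 1 + 0
gcd(340, 91) = 1.
Track Bezout coefficients alongside the remainders: start with r₀ = 340 = a·1 + b·0 (s = 1, t = 0) and r₁ = 91 = a·0 + b·1 (s = 0, t = 1); each new remainder r_{k+1} = r_{k-1} − q_k·r_k inherits s_{k+1} = s_{k-1} − q_k·s_k, t_{k+1} = t_{k-1} − q_k·t_k, so r_k = a·s_k + b·t_k at every step:
  q = 3: r = 67, s = 1 − 3·0 = 1, t = 0 − 3·1 = -3  (check: 340·1 + 91·(-3) = 67)
  q = 1: r = 24, s = 0 − 1·1 = -1, t = 1 − 1·(-3) = 4  (check: 340·(-1) + 91·4 = 24)
  q = 2: r = 19, s = 1 − 2·(-1) = 3, t = -3 − 2·4 = -11  (check: 340·3 + 91·(-11) = 19)
  q = 1: r = 5, s = -1 − 1·3 = -4, t = 4 − 1·(-11) = 15  (check: 340·(-4) + 91·15 = 5)
  q = 3: r = 4, s = 3 − 3·(-4) = 15, t = -11 − 3·15 = -56  (check: 340·15 + 91·(-56) = 4)
  q = 1: r = 1, s = -4 − 1·15 = -19, t = 15 − 1·(-56) = 71  (check: 340·(-19) + 91·71 = 1)
The row with r = 1 (the gcd) gives the Bezout coefficients s = -19, t = 71.
Result: 340 · (-19) + 91 · (71) = 1.

gcd(340, 91) = 1; s = -19, t = 71 (check: 340·(-19) + 91·71 = 1).


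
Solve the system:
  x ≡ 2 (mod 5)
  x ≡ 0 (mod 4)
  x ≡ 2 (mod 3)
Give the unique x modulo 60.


Moduli 5, 4, 3 are pairwise coprime; by CRT there is a unique solution modulo M = 5 · 4 · 3 = 60.
Solve pairwise, accumulating the modulus:
  Start with x ≡ 2 (mod 5).
  Combine with x ≡ 0 (mod 4): since gcd(5, 4) = 1, we get a unique residue mod 20.
    Write x = 2 + 5·t and substitute into x ≡ 0 (mod 4): 5·t ≡ 0 − 2 = -2 (mod 4).
    Reduce coefficients mod 4: 1·t ≡ 2 (mod 4).
    So t ≡ 2 (mod 4).
    Then x = 2 + 5·2 = 12, valid modulo lcm(5, 4) = 20: x ≡ 12 (mod 20).
  Combine with x ≡ 2 (mod 3): since gcd(20, 3) = 1, we get a unique residue mod 60.
    Write x = 12 + 20·t and substitute into x ≡ 2 (mod 3): 20·t ≡ 2 − 12 = -10 (mod 3).
    Reduce coefficients mod 3: 2·t ≡ 2 (mod 3).
    The inverse of 2 mod 3 is 2 (since 2·2 = 4 = 1·3 + 1), so t ≡ 2·2 = 4 ≡ 1 (mod 3).
    Then x = 12 + 20·1 = 32, valid modulo lcm(20, 3) = 60: x ≡ 32 (mod 60).
Verify: 32 mod 5 = 2 ✓, 32 mod 4 = 0 ✓, 32 mod 3 = 2 ✓.

x ≡ 32 (mod 60).


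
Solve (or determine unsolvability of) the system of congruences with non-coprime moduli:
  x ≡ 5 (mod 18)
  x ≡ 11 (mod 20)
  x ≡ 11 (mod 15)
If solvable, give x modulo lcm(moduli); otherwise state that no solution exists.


Moduli 18, 20, 15 are not pairwise coprime, so CRT works modulo lcm(m_i) when all pairwise compatibility conditions hold.
Pairwise compatibility: gcd(m_i, m_j) must divide a_i - a_j for every pair.
Merge one congruence at a time:
  Start: x ≡ 5 (mod 18).
  Combine with x ≡ 11 (mod 20): gcd(18, 20) = 2; 11 - 5 = 6, which IS divisible by 2, so compatible.
    Write x = 5 + 18·t and substitute into x ≡ 11 (mod 20): 18·t ≡ 11 − 5 = 6 (mod 20).
    Divide the congruence (and modulus) by g = 2: 9·t ≡ 3 (mod 10).
    The inverse of 9 mod 10 is 9 (since 9·9 = 81 = 8·10 + 1), so t ≡ 9·3 = 27 ≡ 7 (mod 10).
    Then x = 5 + 18·7 = 131, valid modulo lcm(18, 20) = 180: x ≡ 131 (mod 180).
  Combine with x ≡ 11 (mod 15): gcd(180, 15) = 15; 11 - 131 = -120, which IS divisible by 15, so compatible.
    Write x = 131 + 180·t and substitute into x ≡ 11 (mod 15): 180·t ≡ 11 − 131 = -120 (mod 15).
    Divide the congruence (and modulus) by g = 15: 12·t ≡ -8 (mod 1).
    Modulo 1 every t works; take t = 0.
    Then x = 131 + 180·0 = 131, valid modulo lcm(180, 15) = 180: x ≡ 131 (mod 180).
Verify: 131 mod 18 = 5, 131 mod 20 = 11, 131 mod 15 = 11.

x ≡ 131 (mod 180).
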